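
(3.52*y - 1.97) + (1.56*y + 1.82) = 5.08*y - 0.15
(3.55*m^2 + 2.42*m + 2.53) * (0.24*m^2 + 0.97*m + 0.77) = 0.852*m^4 + 4.0243*m^3 + 5.6881*m^2 + 4.3175*m + 1.9481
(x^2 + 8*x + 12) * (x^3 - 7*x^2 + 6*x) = x^5 + x^4 - 38*x^3 - 36*x^2 + 72*x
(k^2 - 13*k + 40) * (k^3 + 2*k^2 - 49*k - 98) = k^5 - 11*k^4 - 35*k^3 + 619*k^2 - 686*k - 3920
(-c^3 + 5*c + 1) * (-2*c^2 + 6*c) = 2*c^5 - 6*c^4 - 10*c^3 + 28*c^2 + 6*c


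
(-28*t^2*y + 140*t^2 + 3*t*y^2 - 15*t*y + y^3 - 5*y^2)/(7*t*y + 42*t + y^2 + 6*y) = (-4*t*y + 20*t + y^2 - 5*y)/(y + 6)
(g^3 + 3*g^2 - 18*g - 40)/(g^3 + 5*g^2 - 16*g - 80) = (g + 2)/(g + 4)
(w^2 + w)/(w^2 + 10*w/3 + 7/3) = 3*w/(3*w + 7)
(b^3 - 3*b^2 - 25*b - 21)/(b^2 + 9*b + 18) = (b^2 - 6*b - 7)/(b + 6)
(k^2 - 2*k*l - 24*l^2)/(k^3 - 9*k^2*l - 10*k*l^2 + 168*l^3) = 1/(k - 7*l)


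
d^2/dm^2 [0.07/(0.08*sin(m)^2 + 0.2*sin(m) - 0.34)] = (-0.001792*sin(m)^4 - 0.00336*sin(m)^3 - 0.007728*sin(m)^2 + 0.00196*sin(m) + 0.009408)/(0.08*sin(m)^2 + 0.2*sin(m) - 0.34)^3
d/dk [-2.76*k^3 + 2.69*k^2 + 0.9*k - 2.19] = -8.28*k^2 + 5.38*k + 0.9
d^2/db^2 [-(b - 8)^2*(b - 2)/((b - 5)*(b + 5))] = 2*(-121*b^3 + 1734*b^2 - 9075*b + 14450)/(b^6 - 75*b^4 + 1875*b^2 - 15625)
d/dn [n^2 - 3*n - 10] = 2*n - 3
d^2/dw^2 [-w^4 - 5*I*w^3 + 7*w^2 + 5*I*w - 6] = -12*w^2 - 30*I*w + 14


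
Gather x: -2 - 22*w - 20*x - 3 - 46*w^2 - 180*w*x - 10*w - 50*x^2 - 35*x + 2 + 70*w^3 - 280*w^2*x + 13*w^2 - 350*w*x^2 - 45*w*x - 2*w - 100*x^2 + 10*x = 70*w^3 - 33*w^2 - 34*w + x^2*(-350*w - 150) + x*(-280*w^2 - 225*w - 45) - 3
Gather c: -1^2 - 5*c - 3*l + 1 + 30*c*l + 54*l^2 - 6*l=c*(30*l - 5) + 54*l^2 - 9*l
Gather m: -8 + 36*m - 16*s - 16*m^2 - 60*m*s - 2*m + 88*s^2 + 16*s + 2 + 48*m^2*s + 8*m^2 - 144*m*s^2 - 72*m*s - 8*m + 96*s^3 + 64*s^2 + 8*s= m^2*(48*s - 8) + m*(-144*s^2 - 132*s + 26) + 96*s^3 + 152*s^2 + 8*s - 6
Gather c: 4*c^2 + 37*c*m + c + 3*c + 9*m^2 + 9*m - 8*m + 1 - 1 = 4*c^2 + c*(37*m + 4) + 9*m^2 + m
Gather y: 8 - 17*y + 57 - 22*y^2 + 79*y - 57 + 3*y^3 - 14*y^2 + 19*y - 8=3*y^3 - 36*y^2 + 81*y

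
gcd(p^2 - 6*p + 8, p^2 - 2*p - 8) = p - 4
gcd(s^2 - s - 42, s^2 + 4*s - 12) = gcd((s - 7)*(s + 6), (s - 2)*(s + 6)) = s + 6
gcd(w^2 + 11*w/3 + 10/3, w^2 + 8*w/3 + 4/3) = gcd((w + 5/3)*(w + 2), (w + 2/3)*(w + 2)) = w + 2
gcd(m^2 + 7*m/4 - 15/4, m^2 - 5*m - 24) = m + 3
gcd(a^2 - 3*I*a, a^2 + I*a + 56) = 1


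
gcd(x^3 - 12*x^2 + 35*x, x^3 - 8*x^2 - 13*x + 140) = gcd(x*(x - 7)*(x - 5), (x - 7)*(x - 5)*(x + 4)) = x^2 - 12*x + 35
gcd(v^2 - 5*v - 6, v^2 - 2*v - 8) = 1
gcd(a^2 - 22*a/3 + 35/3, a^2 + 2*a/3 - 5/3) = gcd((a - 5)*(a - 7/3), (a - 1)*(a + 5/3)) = 1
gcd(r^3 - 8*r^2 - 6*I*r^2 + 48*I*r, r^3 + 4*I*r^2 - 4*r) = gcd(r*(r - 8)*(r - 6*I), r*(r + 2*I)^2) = r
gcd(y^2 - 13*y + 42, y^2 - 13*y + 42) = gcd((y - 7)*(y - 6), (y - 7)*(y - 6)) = y^2 - 13*y + 42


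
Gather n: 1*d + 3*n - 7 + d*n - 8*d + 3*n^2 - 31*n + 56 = -7*d + 3*n^2 + n*(d - 28) + 49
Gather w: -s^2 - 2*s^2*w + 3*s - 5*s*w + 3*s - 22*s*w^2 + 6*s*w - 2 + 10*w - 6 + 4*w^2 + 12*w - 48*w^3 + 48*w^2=-s^2 + 6*s - 48*w^3 + w^2*(52 - 22*s) + w*(-2*s^2 + s + 22) - 8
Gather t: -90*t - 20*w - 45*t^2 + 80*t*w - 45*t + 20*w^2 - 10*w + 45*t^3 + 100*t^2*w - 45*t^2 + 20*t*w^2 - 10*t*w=45*t^3 + t^2*(100*w - 90) + t*(20*w^2 + 70*w - 135) + 20*w^2 - 30*w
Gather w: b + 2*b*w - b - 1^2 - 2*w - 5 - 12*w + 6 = w*(2*b - 14)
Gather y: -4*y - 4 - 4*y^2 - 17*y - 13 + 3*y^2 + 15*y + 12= -y^2 - 6*y - 5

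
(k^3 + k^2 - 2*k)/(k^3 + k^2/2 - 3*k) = 2*(k - 1)/(2*k - 3)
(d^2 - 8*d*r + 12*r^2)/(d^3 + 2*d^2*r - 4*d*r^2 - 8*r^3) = (d - 6*r)/(d^2 + 4*d*r + 4*r^2)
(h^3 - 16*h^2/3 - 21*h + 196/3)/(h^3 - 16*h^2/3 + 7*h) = (h^2 - 3*h - 28)/(h*(h - 3))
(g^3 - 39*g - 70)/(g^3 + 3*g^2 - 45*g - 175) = (g + 2)/(g + 5)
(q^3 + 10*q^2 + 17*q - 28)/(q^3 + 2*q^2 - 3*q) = (q^2 + 11*q + 28)/(q*(q + 3))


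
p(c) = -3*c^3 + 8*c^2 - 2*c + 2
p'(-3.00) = -131.00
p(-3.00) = 161.00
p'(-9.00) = -875.00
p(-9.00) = 2855.00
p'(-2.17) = -79.10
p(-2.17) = 74.67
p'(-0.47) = -11.51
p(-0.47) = 5.02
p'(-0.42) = -10.31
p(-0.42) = 4.47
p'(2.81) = -28.10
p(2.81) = -7.02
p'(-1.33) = -39.20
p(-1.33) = 25.87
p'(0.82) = 5.07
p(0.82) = 4.09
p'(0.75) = 4.94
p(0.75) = 3.73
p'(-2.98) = -129.60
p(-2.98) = 158.39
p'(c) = -9*c^2 + 16*c - 2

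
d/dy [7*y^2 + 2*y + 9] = 14*y + 2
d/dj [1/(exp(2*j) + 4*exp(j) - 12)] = 2*(-exp(j) - 2)*exp(j)/(exp(2*j) + 4*exp(j) - 12)^2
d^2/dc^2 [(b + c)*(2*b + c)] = 2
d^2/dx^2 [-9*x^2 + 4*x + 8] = -18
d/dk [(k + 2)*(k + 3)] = 2*k + 5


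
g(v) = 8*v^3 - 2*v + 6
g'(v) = 24*v^2 - 2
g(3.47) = 333.32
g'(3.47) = 286.98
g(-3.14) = -235.39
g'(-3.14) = 234.63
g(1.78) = 47.56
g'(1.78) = 74.04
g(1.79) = 48.30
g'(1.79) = 74.90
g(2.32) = 101.26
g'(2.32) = 127.18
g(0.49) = 5.96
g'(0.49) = 3.76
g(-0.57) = 5.66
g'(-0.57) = 5.80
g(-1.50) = -18.00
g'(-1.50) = 52.00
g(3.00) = 216.00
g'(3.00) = 214.00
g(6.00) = 1722.00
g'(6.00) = 862.00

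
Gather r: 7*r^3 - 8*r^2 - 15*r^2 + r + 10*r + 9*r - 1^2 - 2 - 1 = 7*r^3 - 23*r^2 + 20*r - 4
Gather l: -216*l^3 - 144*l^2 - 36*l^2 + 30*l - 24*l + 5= -216*l^3 - 180*l^2 + 6*l + 5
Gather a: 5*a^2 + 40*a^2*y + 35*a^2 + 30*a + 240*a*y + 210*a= a^2*(40*y + 40) + a*(240*y + 240)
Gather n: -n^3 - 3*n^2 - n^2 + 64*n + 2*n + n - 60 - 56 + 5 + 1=-n^3 - 4*n^2 + 67*n - 110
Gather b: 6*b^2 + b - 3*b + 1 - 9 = 6*b^2 - 2*b - 8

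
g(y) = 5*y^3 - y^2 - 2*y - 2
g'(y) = 15*y^2 - 2*y - 2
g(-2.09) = -47.83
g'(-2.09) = 67.70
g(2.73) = 86.82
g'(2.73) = 104.33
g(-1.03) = -6.46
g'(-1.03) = 15.97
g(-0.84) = -3.99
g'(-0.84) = 10.26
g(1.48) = 9.06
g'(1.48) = 27.90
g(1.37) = 6.24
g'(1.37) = 23.41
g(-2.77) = -110.40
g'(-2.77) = 118.63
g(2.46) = 61.46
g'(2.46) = 83.85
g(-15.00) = -17072.00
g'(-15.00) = 3403.00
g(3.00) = 118.00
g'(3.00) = 127.00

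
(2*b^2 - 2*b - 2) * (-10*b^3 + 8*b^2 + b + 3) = -20*b^5 + 36*b^4 + 6*b^3 - 12*b^2 - 8*b - 6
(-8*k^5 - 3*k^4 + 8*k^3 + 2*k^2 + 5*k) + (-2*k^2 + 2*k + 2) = -8*k^5 - 3*k^4 + 8*k^3 + 7*k + 2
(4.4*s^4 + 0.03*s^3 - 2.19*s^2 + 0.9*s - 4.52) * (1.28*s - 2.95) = 5.632*s^5 - 12.9416*s^4 - 2.8917*s^3 + 7.6125*s^2 - 8.4406*s + 13.334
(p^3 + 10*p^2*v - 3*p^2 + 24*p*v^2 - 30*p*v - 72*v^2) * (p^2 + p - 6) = p^5 + 10*p^4*v - 2*p^4 + 24*p^3*v^2 - 20*p^3*v - 9*p^3 - 48*p^2*v^2 - 90*p^2*v + 18*p^2 - 216*p*v^2 + 180*p*v + 432*v^2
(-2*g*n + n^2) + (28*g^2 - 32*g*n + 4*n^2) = 28*g^2 - 34*g*n + 5*n^2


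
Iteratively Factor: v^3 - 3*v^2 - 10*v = (v + 2)*(v^2 - 5*v) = (v - 5)*(v + 2)*(v)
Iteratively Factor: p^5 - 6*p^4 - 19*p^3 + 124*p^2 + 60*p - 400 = (p - 5)*(p^4 - p^3 - 24*p^2 + 4*p + 80) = (p - 5)*(p + 2)*(p^3 - 3*p^2 - 18*p + 40) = (p - 5)*(p + 2)*(p + 4)*(p^2 - 7*p + 10) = (p - 5)^2*(p + 2)*(p + 4)*(p - 2)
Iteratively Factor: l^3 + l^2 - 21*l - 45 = (l - 5)*(l^2 + 6*l + 9) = (l - 5)*(l + 3)*(l + 3)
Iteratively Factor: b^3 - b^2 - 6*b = (b)*(b^2 - b - 6) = b*(b + 2)*(b - 3)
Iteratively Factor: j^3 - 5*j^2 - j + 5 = (j - 5)*(j^2 - 1) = (j - 5)*(j - 1)*(j + 1)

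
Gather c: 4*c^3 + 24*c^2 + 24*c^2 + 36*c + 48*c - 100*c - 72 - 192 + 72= 4*c^3 + 48*c^2 - 16*c - 192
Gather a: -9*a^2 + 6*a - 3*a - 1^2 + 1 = -9*a^2 + 3*a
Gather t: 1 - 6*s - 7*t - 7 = -6*s - 7*t - 6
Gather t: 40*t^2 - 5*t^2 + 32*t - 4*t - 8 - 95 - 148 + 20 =35*t^2 + 28*t - 231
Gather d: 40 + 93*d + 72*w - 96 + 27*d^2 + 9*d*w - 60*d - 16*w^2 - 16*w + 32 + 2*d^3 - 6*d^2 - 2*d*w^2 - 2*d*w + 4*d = 2*d^3 + 21*d^2 + d*(-2*w^2 + 7*w + 37) - 16*w^2 + 56*w - 24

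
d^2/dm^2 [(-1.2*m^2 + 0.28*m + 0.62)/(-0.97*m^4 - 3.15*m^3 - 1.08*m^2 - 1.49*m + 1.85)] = (6.77448*m^8 + 18.838176*m^7 - 4.05604000000002*m^6 - 96.074388*m^5 - 70.913472*m^4 + 48.633712*m^3 - 40.344708*m^2 - 31.021164*m + 1.439916)/(0.912673*m^12 + 8.891505*m^11 + 31.922991*m^10 + 55.261338*m^9 + 57.637299*m^8 + 30.825549*m^7 - 28.564152*m^6 - 27.611277*m^5 - 41.418771*m^4 + 17.788454*m^3 - 1.232655*m^2 + 15.298575*m - 6.331625)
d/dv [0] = 0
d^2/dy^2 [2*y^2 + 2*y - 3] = 4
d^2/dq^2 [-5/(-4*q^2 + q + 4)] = 10*(16*q^2 - 4*q - (8*q - 1)^2 - 16)/(-4*q^2 + q + 4)^3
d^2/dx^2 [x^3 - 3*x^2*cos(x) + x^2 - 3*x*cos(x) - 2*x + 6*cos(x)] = 3*x^2*cos(x) + 12*x*sin(x) + 3*x*cos(x) + 6*x + 6*sin(x) - 12*cos(x) + 2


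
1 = 1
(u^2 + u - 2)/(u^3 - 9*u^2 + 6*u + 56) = (u - 1)/(u^2 - 11*u + 28)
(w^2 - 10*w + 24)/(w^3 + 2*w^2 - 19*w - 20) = (w - 6)/(w^2 + 6*w + 5)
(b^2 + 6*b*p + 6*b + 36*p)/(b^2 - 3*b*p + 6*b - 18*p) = (-b - 6*p)/(-b + 3*p)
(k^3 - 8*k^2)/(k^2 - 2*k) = k*(k - 8)/(k - 2)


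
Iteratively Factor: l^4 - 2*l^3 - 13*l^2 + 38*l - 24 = (l - 2)*(l^3 - 13*l + 12) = (l - 2)*(l - 1)*(l^2 + l - 12) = (l - 3)*(l - 2)*(l - 1)*(l + 4)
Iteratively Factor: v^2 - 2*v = (v - 2)*(v)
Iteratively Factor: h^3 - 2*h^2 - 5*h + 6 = (h - 3)*(h^2 + h - 2) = (h - 3)*(h + 2)*(h - 1)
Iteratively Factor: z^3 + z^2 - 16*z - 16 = (z + 4)*(z^2 - 3*z - 4) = (z - 4)*(z + 4)*(z + 1)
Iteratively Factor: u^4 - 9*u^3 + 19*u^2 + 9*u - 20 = (u - 1)*(u^3 - 8*u^2 + 11*u + 20) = (u - 1)*(u + 1)*(u^2 - 9*u + 20) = (u - 4)*(u - 1)*(u + 1)*(u - 5)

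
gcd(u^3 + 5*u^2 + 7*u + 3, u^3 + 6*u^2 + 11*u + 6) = u^2 + 4*u + 3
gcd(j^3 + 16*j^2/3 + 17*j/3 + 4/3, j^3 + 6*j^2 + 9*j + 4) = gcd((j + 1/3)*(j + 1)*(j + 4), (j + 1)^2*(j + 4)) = j^2 + 5*j + 4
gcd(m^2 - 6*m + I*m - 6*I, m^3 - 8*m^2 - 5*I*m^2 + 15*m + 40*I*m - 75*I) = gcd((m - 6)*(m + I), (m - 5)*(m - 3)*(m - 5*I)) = 1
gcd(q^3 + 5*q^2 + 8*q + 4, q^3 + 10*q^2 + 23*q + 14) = q^2 + 3*q + 2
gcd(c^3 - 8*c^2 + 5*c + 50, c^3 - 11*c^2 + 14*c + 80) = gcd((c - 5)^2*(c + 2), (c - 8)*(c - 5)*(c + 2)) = c^2 - 3*c - 10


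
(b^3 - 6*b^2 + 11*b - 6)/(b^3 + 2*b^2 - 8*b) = (b^2 - 4*b + 3)/(b*(b + 4))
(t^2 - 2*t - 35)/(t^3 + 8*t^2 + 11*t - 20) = (t - 7)/(t^2 + 3*t - 4)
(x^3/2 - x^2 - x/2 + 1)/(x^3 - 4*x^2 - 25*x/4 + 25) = 2*(x^3 - 2*x^2 - x + 2)/(4*x^3 - 16*x^2 - 25*x + 100)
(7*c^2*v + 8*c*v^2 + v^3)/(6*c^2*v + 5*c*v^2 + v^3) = (7*c^2 + 8*c*v + v^2)/(6*c^2 + 5*c*v + v^2)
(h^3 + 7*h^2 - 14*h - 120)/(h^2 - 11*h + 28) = (h^2 + 11*h + 30)/(h - 7)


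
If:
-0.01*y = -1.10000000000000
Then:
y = 110.00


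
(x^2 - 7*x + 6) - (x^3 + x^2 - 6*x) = -x^3 - x + 6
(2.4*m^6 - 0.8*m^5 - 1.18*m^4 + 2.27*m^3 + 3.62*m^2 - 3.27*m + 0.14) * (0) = 0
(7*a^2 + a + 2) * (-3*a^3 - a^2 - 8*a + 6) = -21*a^5 - 10*a^4 - 63*a^3 + 32*a^2 - 10*a + 12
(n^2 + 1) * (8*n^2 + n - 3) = 8*n^4 + n^3 + 5*n^2 + n - 3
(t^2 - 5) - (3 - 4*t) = t^2 + 4*t - 8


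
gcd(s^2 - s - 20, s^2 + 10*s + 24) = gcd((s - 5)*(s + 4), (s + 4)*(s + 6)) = s + 4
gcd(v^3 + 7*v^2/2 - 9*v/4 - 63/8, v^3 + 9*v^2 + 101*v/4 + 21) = v^2 + 5*v + 21/4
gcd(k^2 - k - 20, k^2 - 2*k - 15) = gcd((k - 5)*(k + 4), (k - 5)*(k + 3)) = k - 5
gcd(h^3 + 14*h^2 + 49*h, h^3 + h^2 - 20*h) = h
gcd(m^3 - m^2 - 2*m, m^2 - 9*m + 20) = 1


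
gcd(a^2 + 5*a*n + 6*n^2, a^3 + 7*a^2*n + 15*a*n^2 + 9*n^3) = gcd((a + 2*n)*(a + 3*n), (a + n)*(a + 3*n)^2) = a + 3*n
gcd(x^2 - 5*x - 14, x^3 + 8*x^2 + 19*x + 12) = 1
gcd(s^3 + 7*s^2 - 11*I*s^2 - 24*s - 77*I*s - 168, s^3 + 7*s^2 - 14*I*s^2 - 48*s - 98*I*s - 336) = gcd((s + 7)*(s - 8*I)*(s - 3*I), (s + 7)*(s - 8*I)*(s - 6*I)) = s^2 + s*(7 - 8*I) - 56*I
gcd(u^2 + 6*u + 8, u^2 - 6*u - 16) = u + 2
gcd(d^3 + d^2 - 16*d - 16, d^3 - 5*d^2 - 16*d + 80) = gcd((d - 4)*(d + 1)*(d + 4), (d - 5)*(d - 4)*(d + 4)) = d^2 - 16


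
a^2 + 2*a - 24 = (a - 4)*(a + 6)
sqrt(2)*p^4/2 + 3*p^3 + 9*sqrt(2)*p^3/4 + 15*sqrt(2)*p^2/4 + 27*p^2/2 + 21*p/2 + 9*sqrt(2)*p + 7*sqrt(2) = (p + 1)*(p + 7/2)*(p + 2*sqrt(2))*(sqrt(2)*p/2 + 1)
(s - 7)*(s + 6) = s^2 - s - 42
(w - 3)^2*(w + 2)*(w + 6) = w^4 + 2*w^3 - 27*w^2 + 108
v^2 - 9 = (v - 3)*(v + 3)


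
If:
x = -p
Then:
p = -x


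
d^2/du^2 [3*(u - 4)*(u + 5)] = 6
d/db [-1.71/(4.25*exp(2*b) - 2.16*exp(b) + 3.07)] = (14.535*exp(b) - 3.6936)*exp(b)/(4.25*exp(2*b) - 2.16*exp(b) + 3.07)^2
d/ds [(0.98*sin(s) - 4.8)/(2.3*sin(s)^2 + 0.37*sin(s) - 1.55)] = (-2.254*sin(s)^2 + 22.08*sin(s) + 0.257)*cos(s)/(5.29*sin(s)^4 + 1.702*sin(s)^3 - 6.9931*sin(s)^2 - 1.147*sin(s) + 2.4025)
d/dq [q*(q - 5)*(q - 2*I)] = 3*q^2 + q*(-10 - 4*I) + 10*I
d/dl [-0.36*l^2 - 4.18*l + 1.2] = -0.72*l - 4.18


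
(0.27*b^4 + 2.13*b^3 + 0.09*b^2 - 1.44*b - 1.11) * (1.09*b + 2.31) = 0.2943*b^5 + 2.9454*b^4 + 5.0184*b^3 - 1.3617*b^2 - 4.5363*b - 2.5641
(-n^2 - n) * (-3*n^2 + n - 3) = 3*n^4 + 2*n^3 + 2*n^2 + 3*n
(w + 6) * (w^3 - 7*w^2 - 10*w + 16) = w^4 - w^3 - 52*w^2 - 44*w + 96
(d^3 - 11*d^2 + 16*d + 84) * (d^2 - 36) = d^5 - 11*d^4 - 20*d^3 + 480*d^2 - 576*d - 3024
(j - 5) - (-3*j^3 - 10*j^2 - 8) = 3*j^3 + 10*j^2 + j + 3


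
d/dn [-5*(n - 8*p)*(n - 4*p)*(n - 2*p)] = -15*n^2 + 140*n*p - 280*p^2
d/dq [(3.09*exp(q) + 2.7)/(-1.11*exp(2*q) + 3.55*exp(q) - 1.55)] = (3.4299*exp(2*q) + 5.994*exp(q) - 14.3745)*exp(q)/(1.2321*exp(4*q) - 7.881*exp(3*q) + 16.0435*exp(2*q) - 11.005*exp(q) + 2.4025)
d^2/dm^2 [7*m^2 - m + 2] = 14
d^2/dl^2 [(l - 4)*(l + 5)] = 2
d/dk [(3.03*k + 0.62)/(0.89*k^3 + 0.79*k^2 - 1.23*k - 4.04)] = (2.6967*k^3 + 2.3937*k^2 - 3.7269*k - (3.03*k + 0.62)*(2.67*k^2 + 1.58*k - 1.23) - 12.2412)/(0.89*k^3 + 0.79*k^2 - 1.23*k - 4.04)^2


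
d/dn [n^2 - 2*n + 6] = 2*n - 2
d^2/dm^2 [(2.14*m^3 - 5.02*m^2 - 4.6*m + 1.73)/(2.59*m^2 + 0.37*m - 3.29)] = (-1.4210854715202e-14*m^5 - 15.0369479999999*m^3 - 202.655586*m^2 - 86.253762*m - 89.916444)/(17.373979*m^6 + 7.445991*m^5 - 65.145234*m^4 - 18.866189*m^3 + 82.752054*m^2 + 12.014751*m - 35.611289)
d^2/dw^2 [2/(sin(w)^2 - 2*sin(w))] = 4*(-2*sin(w) + 3 + 1/sin(w) - 6/sin(w)^2 + 4/sin(w)^3)/(sin(w) - 2)^3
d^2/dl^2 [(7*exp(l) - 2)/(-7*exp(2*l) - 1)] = (-343*exp(4*l) + 392*exp(3*l) + 294*exp(2*l) - 56*exp(l) - 7)*exp(l)/(343*exp(6*l) + 147*exp(4*l) + 21*exp(2*l) + 1)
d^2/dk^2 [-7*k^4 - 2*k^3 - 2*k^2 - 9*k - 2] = -84*k^2 - 12*k - 4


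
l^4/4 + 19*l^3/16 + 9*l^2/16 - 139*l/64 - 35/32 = (l/4 + 1/2)*(l - 5/4)*(l + 1/2)*(l + 7/2)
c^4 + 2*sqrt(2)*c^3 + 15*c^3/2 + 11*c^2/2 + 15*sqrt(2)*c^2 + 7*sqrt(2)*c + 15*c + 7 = (c + 1/2)*(c + 7)*(c + sqrt(2))^2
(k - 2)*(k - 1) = k^2 - 3*k + 2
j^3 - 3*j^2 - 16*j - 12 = (j - 6)*(j + 1)*(j + 2)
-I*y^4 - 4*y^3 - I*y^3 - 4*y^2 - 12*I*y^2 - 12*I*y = y*(y - 6*I)*(y + 2*I)*(-I*y - I)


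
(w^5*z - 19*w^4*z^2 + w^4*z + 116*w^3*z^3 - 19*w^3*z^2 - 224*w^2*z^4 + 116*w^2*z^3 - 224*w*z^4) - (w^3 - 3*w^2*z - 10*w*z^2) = w^5*z - 19*w^4*z^2 + w^4*z + 116*w^3*z^3 - 19*w^3*z^2 - w^3 - 224*w^2*z^4 + 116*w^2*z^3 + 3*w^2*z - 224*w*z^4 + 10*w*z^2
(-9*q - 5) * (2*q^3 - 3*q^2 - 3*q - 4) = -18*q^4 + 17*q^3 + 42*q^2 + 51*q + 20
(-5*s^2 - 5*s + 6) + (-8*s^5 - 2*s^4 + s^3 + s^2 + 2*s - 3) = -8*s^5 - 2*s^4 + s^3 - 4*s^2 - 3*s + 3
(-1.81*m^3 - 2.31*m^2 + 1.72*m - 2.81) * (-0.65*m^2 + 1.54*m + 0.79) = 1.1765*m^5 - 1.2859*m^4 - 6.1053*m^3 + 2.6504*m^2 - 2.9686*m - 2.2199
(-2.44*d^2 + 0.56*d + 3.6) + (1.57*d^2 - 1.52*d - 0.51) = -0.87*d^2 - 0.96*d + 3.09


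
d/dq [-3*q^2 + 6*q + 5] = 6 - 6*q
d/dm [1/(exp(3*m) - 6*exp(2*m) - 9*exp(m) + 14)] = 3*(-exp(2*m) + 4*exp(m) + 3)*exp(m)/(exp(3*m) - 6*exp(2*m) - 9*exp(m) + 14)^2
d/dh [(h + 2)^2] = 2*h + 4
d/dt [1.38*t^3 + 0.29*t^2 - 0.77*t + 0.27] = 4.14*t^2 + 0.58*t - 0.77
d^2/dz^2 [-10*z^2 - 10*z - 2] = -20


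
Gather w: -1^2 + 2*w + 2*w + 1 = 4*w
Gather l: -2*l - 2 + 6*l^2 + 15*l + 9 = 6*l^2 + 13*l + 7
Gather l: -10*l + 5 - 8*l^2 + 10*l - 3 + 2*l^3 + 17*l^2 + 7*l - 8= 2*l^3 + 9*l^2 + 7*l - 6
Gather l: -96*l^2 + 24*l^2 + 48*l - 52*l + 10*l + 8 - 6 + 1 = -72*l^2 + 6*l + 3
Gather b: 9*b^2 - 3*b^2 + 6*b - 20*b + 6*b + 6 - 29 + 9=6*b^2 - 8*b - 14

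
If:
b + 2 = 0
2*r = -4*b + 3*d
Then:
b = -2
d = 2*r/3 - 8/3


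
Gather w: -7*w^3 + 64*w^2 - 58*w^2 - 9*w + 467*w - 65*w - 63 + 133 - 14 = -7*w^3 + 6*w^2 + 393*w + 56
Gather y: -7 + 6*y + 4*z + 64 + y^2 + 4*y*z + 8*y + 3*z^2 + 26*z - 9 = y^2 + y*(4*z + 14) + 3*z^2 + 30*z + 48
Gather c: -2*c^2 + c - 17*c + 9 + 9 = -2*c^2 - 16*c + 18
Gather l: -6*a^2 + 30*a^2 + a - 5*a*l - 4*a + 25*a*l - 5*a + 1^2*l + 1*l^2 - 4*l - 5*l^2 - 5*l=24*a^2 - 8*a - 4*l^2 + l*(20*a - 8)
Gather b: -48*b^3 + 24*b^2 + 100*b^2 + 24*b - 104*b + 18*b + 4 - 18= -48*b^3 + 124*b^2 - 62*b - 14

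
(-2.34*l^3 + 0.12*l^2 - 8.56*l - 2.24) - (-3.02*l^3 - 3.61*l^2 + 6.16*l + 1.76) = 0.68*l^3 + 3.73*l^2 - 14.72*l - 4.0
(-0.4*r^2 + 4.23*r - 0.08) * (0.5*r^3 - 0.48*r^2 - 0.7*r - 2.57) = -0.2*r^5 + 2.307*r^4 - 1.7904*r^3 - 1.8946*r^2 - 10.8151*r + 0.2056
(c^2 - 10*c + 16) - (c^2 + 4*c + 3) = 13 - 14*c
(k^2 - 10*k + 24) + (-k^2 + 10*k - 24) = 0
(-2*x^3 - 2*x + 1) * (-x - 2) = 2*x^4 + 4*x^3 + 2*x^2 + 3*x - 2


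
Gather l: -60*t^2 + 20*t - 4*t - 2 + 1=-60*t^2 + 16*t - 1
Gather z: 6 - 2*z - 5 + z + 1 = 2 - z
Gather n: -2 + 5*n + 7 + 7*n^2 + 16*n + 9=7*n^2 + 21*n + 14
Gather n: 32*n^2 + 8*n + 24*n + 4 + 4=32*n^2 + 32*n + 8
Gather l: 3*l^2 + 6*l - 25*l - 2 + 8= 3*l^2 - 19*l + 6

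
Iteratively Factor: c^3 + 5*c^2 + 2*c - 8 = (c + 4)*(c^2 + c - 2) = (c - 1)*(c + 4)*(c + 2)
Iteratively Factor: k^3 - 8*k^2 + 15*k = (k - 5)*(k^2 - 3*k) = (k - 5)*(k - 3)*(k)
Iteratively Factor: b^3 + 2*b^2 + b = (b + 1)*(b^2 + b) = b*(b + 1)*(b + 1)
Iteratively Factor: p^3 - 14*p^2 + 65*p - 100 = (p - 4)*(p^2 - 10*p + 25) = (p - 5)*(p - 4)*(p - 5)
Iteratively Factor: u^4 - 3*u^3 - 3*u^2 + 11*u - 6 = (u - 3)*(u^3 - 3*u + 2) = (u - 3)*(u - 1)*(u^2 + u - 2) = (u - 3)*(u - 1)^2*(u + 2)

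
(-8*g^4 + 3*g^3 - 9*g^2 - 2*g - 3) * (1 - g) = 8*g^5 - 11*g^4 + 12*g^3 - 7*g^2 + g - 3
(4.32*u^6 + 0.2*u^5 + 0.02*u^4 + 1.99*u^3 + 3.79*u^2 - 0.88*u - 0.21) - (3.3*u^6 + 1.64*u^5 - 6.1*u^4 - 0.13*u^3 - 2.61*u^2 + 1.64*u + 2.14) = 1.02*u^6 - 1.44*u^5 + 6.12*u^4 + 2.12*u^3 + 6.4*u^2 - 2.52*u - 2.35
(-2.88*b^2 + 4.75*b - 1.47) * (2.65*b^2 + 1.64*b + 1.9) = -7.632*b^4 + 7.8643*b^3 - 1.5775*b^2 + 6.6142*b - 2.793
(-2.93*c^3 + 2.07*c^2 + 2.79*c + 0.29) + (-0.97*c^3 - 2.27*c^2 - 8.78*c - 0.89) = -3.9*c^3 - 0.2*c^2 - 5.99*c - 0.6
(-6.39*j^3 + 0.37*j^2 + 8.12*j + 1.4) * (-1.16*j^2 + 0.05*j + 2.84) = 7.4124*j^5 - 0.7487*j^4 - 27.5483*j^3 - 0.1672*j^2 + 23.1308*j + 3.976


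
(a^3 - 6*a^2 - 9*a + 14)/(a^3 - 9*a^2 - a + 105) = (a^2 + a - 2)/(a^2 - 2*a - 15)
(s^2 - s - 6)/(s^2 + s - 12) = (s + 2)/(s + 4)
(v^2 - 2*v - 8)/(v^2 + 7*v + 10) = (v - 4)/(v + 5)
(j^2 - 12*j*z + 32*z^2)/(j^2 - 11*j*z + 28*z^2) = (-j + 8*z)/(-j + 7*z)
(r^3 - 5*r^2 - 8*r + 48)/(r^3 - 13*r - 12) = (r - 4)/(r + 1)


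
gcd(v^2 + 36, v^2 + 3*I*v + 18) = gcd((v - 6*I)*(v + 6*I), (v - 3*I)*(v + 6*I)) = v + 6*I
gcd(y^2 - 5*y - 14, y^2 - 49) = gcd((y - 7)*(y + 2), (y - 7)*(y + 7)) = y - 7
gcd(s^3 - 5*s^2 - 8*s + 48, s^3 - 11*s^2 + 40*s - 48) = s^2 - 8*s + 16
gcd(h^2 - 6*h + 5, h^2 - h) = h - 1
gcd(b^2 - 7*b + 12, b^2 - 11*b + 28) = b - 4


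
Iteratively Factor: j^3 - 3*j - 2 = (j - 2)*(j^2 + 2*j + 1) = (j - 2)*(j + 1)*(j + 1)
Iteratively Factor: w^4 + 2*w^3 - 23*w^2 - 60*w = (w - 5)*(w^3 + 7*w^2 + 12*w) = (w - 5)*(w + 3)*(w^2 + 4*w) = (w - 5)*(w + 3)*(w + 4)*(w)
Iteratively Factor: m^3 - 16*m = (m - 4)*(m^2 + 4*m) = m*(m - 4)*(m + 4)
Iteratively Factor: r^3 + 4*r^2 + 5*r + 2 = (r + 1)*(r^2 + 3*r + 2) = (r + 1)^2*(r + 2)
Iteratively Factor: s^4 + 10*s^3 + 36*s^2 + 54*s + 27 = (s + 3)*(s^3 + 7*s^2 + 15*s + 9) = (s + 3)^2*(s^2 + 4*s + 3) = (s + 1)*(s + 3)^2*(s + 3)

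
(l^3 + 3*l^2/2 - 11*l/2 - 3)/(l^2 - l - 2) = (2*l^2 + 7*l + 3)/(2*(l + 1))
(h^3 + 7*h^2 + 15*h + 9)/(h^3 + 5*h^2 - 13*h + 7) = (h^3 + 7*h^2 + 15*h + 9)/(h^3 + 5*h^2 - 13*h + 7)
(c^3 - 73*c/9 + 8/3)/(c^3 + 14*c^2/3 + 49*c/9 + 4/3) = (9*c^2 - 27*c + 8)/(9*c^2 + 15*c + 4)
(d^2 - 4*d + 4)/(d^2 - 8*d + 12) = (d - 2)/(d - 6)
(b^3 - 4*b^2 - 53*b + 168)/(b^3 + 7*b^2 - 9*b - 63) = (b - 8)/(b + 3)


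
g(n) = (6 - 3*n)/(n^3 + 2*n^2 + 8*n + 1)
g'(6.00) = 0.01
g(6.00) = -0.04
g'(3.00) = -0.01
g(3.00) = -0.04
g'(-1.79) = -0.51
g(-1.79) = -0.90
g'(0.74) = -1.03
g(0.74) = 0.45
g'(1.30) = -0.31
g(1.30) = 0.12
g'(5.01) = 0.01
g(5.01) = -0.04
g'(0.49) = -2.13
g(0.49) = 0.82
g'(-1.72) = -0.53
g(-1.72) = -0.94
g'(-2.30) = -0.37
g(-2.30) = -0.68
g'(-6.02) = -0.04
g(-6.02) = -0.12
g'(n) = (6 - 3*n)*(-3*n^2 - 4*n - 8)/(n^3 + 2*n^2 + 8*n + 1)^2 - 3/(n^3 + 2*n^2 + 8*n + 1)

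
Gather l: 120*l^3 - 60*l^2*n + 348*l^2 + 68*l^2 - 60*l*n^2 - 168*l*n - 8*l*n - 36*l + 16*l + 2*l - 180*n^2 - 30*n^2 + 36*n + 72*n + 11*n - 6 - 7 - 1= 120*l^3 + l^2*(416 - 60*n) + l*(-60*n^2 - 176*n - 18) - 210*n^2 + 119*n - 14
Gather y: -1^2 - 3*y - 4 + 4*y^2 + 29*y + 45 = 4*y^2 + 26*y + 40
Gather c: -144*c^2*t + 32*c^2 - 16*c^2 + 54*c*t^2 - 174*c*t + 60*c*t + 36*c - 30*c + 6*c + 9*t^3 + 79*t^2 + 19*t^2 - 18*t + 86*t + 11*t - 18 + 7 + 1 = c^2*(16 - 144*t) + c*(54*t^2 - 114*t + 12) + 9*t^3 + 98*t^2 + 79*t - 10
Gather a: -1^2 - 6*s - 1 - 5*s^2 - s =-5*s^2 - 7*s - 2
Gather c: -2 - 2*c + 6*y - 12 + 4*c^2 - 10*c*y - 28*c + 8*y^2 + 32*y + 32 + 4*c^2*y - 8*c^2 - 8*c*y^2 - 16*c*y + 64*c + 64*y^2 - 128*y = c^2*(4*y - 4) + c*(-8*y^2 - 26*y + 34) + 72*y^2 - 90*y + 18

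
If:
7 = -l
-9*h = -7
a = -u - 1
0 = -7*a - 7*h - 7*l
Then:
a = 56/9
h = 7/9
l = -7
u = -65/9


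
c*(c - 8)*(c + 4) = c^3 - 4*c^2 - 32*c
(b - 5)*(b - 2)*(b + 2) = b^3 - 5*b^2 - 4*b + 20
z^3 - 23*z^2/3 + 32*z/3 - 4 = (z - 6)*(z - 1)*(z - 2/3)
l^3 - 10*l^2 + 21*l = l*(l - 7)*(l - 3)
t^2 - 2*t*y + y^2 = (t - y)^2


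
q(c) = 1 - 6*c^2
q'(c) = -12*c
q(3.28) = -63.55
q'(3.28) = -39.36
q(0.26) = 0.59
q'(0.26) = -3.12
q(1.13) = -6.66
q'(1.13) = -13.56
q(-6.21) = -230.38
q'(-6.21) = 74.52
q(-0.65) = -1.54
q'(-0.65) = 7.80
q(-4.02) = -95.96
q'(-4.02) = 48.24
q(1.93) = -21.35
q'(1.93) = -23.16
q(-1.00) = -5.00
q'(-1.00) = 12.00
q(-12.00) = -863.00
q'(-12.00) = 144.00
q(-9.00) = -485.00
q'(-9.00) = 108.00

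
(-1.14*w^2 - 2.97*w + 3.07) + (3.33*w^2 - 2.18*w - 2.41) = 2.19*w^2 - 5.15*w + 0.66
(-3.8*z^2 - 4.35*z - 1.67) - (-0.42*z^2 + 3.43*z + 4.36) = -3.38*z^2 - 7.78*z - 6.03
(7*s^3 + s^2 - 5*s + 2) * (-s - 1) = -7*s^4 - 8*s^3 + 4*s^2 + 3*s - 2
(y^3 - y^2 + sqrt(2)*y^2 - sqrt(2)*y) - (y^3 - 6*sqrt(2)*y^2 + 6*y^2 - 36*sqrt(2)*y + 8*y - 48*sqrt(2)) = -7*y^2 + 7*sqrt(2)*y^2 - 8*y + 35*sqrt(2)*y + 48*sqrt(2)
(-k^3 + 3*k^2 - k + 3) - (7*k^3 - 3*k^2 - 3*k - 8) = -8*k^3 + 6*k^2 + 2*k + 11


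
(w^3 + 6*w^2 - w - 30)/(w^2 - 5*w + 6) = (w^2 + 8*w + 15)/(w - 3)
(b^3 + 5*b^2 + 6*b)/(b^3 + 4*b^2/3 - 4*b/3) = 3*(b + 3)/(3*b - 2)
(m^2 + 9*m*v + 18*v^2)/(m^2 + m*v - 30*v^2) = (-m - 3*v)/(-m + 5*v)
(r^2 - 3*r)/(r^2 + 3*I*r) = (r - 3)/(r + 3*I)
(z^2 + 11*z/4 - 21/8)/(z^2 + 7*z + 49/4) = (4*z - 3)/(2*(2*z + 7))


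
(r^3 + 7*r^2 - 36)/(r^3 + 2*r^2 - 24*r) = (r^2 + r - 6)/(r*(r - 4))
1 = 1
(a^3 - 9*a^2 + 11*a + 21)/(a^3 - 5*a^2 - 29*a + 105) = (a + 1)/(a + 5)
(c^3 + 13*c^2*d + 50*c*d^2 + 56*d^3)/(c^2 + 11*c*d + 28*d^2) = c + 2*d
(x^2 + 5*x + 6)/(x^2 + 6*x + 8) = (x + 3)/(x + 4)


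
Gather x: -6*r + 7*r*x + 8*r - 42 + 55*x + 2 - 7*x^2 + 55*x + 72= 2*r - 7*x^2 + x*(7*r + 110) + 32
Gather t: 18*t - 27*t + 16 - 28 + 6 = -9*t - 6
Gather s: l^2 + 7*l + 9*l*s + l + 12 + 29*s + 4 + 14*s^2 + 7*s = l^2 + 8*l + 14*s^2 + s*(9*l + 36) + 16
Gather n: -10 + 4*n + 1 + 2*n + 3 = 6*n - 6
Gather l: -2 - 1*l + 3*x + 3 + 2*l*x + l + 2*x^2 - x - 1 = 2*l*x + 2*x^2 + 2*x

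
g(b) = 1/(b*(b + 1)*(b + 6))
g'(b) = -1/(b*(b + 1)*(b + 6)^2) - 1/(b*(b + 1)^2*(b + 6)) - 1/(b^2*(b + 1)*(b + 6)) = (-b*(b + 1) - b*(b + 6) - (b + 1)*(b + 6))/(b^2*(b + 1)^2*(b + 6)^2)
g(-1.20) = 0.87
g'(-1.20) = 4.88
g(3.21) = 0.01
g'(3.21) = -0.01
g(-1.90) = 0.14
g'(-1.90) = 0.20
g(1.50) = 0.04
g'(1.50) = -0.04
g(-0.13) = -1.51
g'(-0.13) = -9.60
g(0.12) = 1.22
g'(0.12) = -11.42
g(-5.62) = 0.10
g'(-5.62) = -0.23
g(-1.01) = 19.84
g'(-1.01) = 1999.84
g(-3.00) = 0.06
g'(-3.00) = 0.03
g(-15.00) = 0.00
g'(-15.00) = 0.00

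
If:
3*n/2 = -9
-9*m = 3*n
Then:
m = 2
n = -6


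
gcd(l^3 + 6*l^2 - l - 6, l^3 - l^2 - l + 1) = l^2 - 1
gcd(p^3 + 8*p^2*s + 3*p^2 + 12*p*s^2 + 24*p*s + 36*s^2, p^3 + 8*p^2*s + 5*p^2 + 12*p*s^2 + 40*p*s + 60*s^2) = p^2 + 8*p*s + 12*s^2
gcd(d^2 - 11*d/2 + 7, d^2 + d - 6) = d - 2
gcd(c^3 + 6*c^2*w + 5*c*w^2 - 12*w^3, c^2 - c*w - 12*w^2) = c + 3*w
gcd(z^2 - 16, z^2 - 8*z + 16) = z - 4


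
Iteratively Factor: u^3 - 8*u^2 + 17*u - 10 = (u - 5)*(u^2 - 3*u + 2) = (u - 5)*(u - 2)*(u - 1)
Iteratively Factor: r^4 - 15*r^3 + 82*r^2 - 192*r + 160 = (r - 5)*(r^3 - 10*r^2 + 32*r - 32) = (r - 5)*(r - 4)*(r^2 - 6*r + 8) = (r - 5)*(r - 4)*(r - 2)*(r - 4)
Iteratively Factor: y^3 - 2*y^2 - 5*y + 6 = (y - 3)*(y^2 + y - 2) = (y - 3)*(y + 2)*(y - 1)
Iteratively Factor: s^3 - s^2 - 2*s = (s - 2)*(s^2 + s) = (s - 2)*(s + 1)*(s)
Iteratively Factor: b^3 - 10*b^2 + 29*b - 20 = (b - 1)*(b^2 - 9*b + 20) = (b - 5)*(b - 1)*(b - 4)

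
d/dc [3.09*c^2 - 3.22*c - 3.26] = 6.18*c - 3.22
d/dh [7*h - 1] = 7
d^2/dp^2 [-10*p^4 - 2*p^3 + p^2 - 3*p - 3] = -120*p^2 - 12*p + 2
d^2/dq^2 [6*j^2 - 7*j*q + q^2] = 2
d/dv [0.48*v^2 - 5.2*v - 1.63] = 0.96*v - 5.2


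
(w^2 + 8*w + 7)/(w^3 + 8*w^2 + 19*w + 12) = (w + 7)/(w^2 + 7*w + 12)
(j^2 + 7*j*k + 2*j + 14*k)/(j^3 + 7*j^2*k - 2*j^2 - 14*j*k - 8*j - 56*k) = 1/(j - 4)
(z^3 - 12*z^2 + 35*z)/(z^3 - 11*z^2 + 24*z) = (z^2 - 12*z + 35)/(z^2 - 11*z + 24)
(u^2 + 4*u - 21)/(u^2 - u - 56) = (u - 3)/(u - 8)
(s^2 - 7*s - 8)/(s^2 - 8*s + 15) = (s^2 - 7*s - 8)/(s^2 - 8*s + 15)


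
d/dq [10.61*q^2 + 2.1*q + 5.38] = 21.22*q + 2.1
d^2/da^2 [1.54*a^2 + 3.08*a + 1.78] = 3.08000000000000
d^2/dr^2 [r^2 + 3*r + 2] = 2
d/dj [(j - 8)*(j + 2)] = 2*j - 6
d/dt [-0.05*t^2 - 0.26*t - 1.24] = -0.1*t - 0.26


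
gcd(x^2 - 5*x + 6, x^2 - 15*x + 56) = 1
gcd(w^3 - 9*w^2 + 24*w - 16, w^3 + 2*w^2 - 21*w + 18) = w - 1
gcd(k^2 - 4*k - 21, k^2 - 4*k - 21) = k^2 - 4*k - 21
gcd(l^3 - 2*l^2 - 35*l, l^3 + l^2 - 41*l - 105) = l^2 - 2*l - 35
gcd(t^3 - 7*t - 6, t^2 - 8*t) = 1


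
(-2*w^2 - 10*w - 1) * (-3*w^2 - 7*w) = 6*w^4 + 44*w^3 + 73*w^2 + 7*w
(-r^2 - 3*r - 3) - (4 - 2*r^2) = r^2 - 3*r - 7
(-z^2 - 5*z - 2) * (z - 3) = -z^3 - 2*z^2 + 13*z + 6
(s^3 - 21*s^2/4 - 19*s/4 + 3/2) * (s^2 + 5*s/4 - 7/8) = s^5 - 4*s^4 - 195*s^3/16 + 5*s^2/32 + 193*s/32 - 21/16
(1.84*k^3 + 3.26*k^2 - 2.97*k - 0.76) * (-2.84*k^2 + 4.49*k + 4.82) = -5.2256*k^5 - 0.996799999999997*k^4 + 31.941*k^3 + 4.5363*k^2 - 17.7278*k - 3.6632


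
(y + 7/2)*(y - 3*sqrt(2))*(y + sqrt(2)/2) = y^3 - 5*sqrt(2)*y^2/2 + 7*y^2/2 - 35*sqrt(2)*y/4 - 3*y - 21/2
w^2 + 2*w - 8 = (w - 2)*(w + 4)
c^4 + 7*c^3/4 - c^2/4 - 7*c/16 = c*(c - 1/2)*(c + 1/2)*(c + 7/4)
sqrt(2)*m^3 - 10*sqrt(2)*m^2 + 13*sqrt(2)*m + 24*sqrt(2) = (m - 8)*(m - 3)*(sqrt(2)*m + sqrt(2))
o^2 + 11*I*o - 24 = (o + 3*I)*(o + 8*I)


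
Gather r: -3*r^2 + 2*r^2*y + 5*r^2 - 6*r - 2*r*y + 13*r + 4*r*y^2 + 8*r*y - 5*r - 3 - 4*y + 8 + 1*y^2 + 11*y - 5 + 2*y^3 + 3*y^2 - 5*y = r^2*(2*y + 2) + r*(4*y^2 + 6*y + 2) + 2*y^3 + 4*y^2 + 2*y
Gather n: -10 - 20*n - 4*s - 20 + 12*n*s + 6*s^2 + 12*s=n*(12*s - 20) + 6*s^2 + 8*s - 30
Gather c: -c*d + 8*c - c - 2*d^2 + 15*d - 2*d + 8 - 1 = c*(7 - d) - 2*d^2 + 13*d + 7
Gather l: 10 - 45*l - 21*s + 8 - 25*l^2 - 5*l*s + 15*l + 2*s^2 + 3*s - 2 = -25*l^2 + l*(-5*s - 30) + 2*s^2 - 18*s + 16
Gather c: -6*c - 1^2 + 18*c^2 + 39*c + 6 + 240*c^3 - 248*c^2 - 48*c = 240*c^3 - 230*c^2 - 15*c + 5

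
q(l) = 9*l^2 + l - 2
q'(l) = 18*l + 1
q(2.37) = 50.92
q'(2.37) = 43.66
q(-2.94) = 72.85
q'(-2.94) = -51.92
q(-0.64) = 1.05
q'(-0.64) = -10.52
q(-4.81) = 201.41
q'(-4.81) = -85.58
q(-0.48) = -0.41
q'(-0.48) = -7.64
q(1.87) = 31.34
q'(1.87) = 34.66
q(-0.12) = -1.99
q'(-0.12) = -1.16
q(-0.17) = -1.91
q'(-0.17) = -2.06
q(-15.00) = 2008.00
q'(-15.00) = -269.00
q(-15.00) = 2008.00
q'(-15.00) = -269.00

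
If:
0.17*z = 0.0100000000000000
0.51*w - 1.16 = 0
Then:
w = 2.27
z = 0.06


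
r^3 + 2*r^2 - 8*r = r*(r - 2)*(r + 4)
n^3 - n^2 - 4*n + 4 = (n - 2)*(n - 1)*(n + 2)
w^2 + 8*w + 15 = (w + 3)*(w + 5)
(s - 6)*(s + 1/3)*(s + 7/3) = s^3 - 10*s^2/3 - 137*s/9 - 14/3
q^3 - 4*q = q*(q - 2)*(q + 2)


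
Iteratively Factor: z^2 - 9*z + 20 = (z - 4)*(z - 5)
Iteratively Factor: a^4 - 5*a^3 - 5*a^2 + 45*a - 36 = (a - 4)*(a^3 - a^2 - 9*a + 9) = (a - 4)*(a + 3)*(a^2 - 4*a + 3) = (a - 4)*(a - 3)*(a + 3)*(a - 1)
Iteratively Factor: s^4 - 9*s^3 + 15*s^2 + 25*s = (s + 1)*(s^3 - 10*s^2 + 25*s) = (s - 5)*(s + 1)*(s^2 - 5*s) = (s - 5)^2*(s + 1)*(s)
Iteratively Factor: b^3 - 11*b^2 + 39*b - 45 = (b - 3)*(b^2 - 8*b + 15) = (b - 3)^2*(b - 5)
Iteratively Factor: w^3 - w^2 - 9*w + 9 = (w + 3)*(w^2 - 4*w + 3) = (w - 1)*(w + 3)*(w - 3)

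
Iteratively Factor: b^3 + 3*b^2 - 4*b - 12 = (b + 2)*(b^2 + b - 6) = (b + 2)*(b + 3)*(b - 2)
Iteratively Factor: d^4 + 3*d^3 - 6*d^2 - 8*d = (d + 1)*(d^3 + 2*d^2 - 8*d) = (d - 2)*(d + 1)*(d^2 + 4*d) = d*(d - 2)*(d + 1)*(d + 4)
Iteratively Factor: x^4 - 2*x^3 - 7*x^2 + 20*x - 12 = (x - 1)*(x^3 - x^2 - 8*x + 12) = (x - 2)*(x - 1)*(x^2 + x - 6) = (x - 2)^2*(x - 1)*(x + 3)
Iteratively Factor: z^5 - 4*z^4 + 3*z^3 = (z)*(z^4 - 4*z^3 + 3*z^2) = z^2*(z^3 - 4*z^2 + 3*z) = z^2*(z - 3)*(z^2 - z) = z^2*(z - 3)*(z - 1)*(z)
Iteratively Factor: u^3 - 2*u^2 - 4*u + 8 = (u + 2)*(u^2 - 4*u + 4) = (u - 2)*(u + 2)*(u - 2)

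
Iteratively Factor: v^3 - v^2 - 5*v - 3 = (v + 1)*(v^2 - 2*v - 3) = (v + 1)^2*(v - 3)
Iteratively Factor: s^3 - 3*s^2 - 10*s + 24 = (s - 2)*(s^2 - s - 12) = (s - 2)*(s + 3)*(s - 4)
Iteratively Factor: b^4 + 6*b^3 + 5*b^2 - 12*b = (b - 1)*(b^3 + 7*b^2 + 12*b) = (b - 1)*(b + 4)*(b^2 + 3*b) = b*(b - 1)*(b + 4)*(b + 3)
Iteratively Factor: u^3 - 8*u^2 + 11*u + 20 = (u - 4)*(u^2 - 4*u - 5) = (u - 4)*(u + 1)*(u - 5)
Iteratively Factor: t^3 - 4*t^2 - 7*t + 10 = (t - 5)*(t^2 + t - 2) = (t - 5)*(t - 1)*(t + 2)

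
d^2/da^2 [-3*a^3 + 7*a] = -18*a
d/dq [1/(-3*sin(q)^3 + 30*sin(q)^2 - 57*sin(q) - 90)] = (3*sin(q)^2 - 20*sin(q) + 19)*cos(q)/(3*(sin(q)^3 - 10*sin(q)^2 + 19*sin(q) + 30)^2)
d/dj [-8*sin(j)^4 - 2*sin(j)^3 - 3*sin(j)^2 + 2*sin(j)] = 2*(-16*sin(j)^3 - 3*sin(j)^2 - 3*sin(j) + 1)*cos(j)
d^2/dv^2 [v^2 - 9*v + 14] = 2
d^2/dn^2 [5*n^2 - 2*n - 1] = 10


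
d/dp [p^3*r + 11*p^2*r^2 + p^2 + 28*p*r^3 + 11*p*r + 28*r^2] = 3*p^2*r + 22*p*r^2 + 2*p + 28*r^3 + 11*r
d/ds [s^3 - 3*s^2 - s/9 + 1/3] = 3*s^2 - 6*s - 1/9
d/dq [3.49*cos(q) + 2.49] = -3.49*sin(q)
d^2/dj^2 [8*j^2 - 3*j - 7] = 16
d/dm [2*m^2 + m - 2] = 4*m + 1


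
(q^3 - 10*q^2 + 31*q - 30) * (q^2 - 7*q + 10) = q^5 - 17*q^4 + 111*q^3 - 347*q^2 + 520*q - 300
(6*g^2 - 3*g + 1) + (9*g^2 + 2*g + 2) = 15*g^2 - g + 3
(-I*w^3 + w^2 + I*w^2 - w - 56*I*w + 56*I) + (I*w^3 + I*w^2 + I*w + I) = w^2 + 2*I*w^2 - w - 55*I*w + 57*I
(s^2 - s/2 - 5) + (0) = s^2 - s/2 - 5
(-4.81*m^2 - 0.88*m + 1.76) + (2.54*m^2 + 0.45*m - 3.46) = -2.27*m^2 - 0.43*m - 1.7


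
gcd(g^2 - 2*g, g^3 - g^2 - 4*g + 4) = g - 2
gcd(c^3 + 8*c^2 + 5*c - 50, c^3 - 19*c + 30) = c^2 + 3*c - 10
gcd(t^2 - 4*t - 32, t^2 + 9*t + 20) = t + 4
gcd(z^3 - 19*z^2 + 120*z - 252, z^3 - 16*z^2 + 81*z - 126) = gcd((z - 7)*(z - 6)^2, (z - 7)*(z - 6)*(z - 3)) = z^2 - 13*z + 42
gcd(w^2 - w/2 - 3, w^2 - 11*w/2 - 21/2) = w + 3/2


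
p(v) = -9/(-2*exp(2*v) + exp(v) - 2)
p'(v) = -9*(4*exp(2*v) - exp(v))/(-2*exp(2*v) + exp(v) - 2)^2 = (9 - 36*exp(v))*exp(v)/(2*exp(2*v) - exp(v) + 2)^2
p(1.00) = 0.64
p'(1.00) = -1.22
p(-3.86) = 4.55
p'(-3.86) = 0.04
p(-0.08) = 3.24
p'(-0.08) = -2.89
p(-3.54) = 4.56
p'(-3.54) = 0.06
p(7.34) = 0.00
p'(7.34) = -0.00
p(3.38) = 0.01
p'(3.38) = -0.01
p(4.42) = 0.00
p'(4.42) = -0.00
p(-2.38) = 4.68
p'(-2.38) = 0.14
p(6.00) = 0.00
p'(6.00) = 0.00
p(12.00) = 0.00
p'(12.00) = 0.00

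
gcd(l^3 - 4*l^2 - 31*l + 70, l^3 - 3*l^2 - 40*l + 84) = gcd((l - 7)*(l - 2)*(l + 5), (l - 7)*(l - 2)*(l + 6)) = l^2 - 9*l + 14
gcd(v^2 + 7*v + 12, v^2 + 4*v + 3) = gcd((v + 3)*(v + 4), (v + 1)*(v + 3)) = v + 3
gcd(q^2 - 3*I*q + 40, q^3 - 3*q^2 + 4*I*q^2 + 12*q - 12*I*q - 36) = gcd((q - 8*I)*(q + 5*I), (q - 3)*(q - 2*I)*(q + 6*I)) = 1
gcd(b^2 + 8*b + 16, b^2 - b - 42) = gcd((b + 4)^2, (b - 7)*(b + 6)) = 1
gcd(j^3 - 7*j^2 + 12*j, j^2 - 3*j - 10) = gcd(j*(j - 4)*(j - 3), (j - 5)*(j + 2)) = 1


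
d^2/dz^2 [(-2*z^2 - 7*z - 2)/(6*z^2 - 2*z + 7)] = 12*(-46*z^3 + 6*z^2 + 159*z - 20)/(216*z^6 - 216*z^5 + 828*z^4 - 512*z^3 + 966*z^2 - 294*z + 343)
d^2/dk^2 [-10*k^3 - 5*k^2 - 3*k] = -60*k - 10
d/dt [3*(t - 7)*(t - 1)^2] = 9*(t - 5)*(t - 1)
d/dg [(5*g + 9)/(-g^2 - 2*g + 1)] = (5*g^2 + 18*g + 23)/(g^4 + 4*g^3 + 2*g^2 - 4*g + 1)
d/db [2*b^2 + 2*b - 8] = 4*b + 2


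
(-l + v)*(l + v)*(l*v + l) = -l^3*v - l^3 + l*v^3 + l*v^2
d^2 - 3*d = d*(d - 3)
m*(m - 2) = m^2 - 2*m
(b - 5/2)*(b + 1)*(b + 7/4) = b^3 + b^2/4 - 41*b/8 - 35/8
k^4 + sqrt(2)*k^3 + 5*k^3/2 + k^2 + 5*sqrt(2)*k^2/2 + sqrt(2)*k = k*(k + 1/2)*(k + 2)*(k + sqrt(2))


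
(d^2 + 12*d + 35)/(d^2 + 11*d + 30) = (d + 7)/(d + 6)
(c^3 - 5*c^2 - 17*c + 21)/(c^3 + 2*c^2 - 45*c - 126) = (c - 1)/(c + 6)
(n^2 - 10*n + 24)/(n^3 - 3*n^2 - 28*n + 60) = (n - 4)/(n^2 + 3*n - 10)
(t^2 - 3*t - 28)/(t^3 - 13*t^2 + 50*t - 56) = (t + 4)/(t^2 - 6*t + 8)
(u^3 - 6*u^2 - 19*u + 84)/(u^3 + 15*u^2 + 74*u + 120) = (u^2 - 10*u + 21)/(u^2 + 11*u + 30)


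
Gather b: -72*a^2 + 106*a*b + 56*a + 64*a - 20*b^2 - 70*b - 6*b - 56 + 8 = -72*a^2 + 120*a - 20*b^2 + b*(106*a - 76) - 48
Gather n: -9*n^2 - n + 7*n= -9*n^2 + 6*n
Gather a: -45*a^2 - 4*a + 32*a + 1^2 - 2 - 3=-45*a^2 + 28*a - 4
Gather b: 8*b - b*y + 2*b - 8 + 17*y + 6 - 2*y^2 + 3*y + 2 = b*(10 - y) - 2*y^2 + 20*y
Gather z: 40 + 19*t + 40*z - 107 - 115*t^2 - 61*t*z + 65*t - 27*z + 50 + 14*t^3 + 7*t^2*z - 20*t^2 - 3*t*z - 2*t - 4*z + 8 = 14*t^3 - 135*t^2 + 82*t + z*(7*t^2 - 64*t + 9) - 9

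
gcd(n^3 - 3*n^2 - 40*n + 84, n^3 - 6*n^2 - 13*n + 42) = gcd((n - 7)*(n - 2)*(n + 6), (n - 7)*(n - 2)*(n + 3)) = n^2 - 9*n + 14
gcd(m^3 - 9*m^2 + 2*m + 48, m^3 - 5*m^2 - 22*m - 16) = m^2 - 6*m - 16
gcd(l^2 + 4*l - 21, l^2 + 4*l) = 1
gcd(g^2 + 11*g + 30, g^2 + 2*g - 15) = g + 5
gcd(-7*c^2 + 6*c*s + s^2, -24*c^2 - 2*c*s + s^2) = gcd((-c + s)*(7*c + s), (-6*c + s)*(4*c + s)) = 1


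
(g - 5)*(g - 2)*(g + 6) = g^3 - g^2 - 32*g + 60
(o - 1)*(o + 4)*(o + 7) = o^3 + 10*o^2 + 17*o - 28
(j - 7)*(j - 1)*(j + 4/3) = j^3 - 20*j^2/3 - 11*j/3 + 28/3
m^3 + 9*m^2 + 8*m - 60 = (m - 2)*(m + 5)*(m + 6)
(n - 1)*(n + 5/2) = n^2 + 3*n/2 - 5/2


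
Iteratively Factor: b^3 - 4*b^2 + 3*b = (b)*(b^2 - 4*b + 3) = b*(b - 3)*(b - 1)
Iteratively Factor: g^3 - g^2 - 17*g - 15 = (g - 5)*(g^2 + 4*g + 3) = (g - 5)*(g + 3)*(g + 1)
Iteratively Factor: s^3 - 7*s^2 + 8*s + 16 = (s + 1)*(s^2 - 8*s + 16) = (s - 4)*(s + 1)*(s - 4)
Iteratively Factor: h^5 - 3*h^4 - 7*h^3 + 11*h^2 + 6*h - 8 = (h - 1)*(h^4 - 2*h^3 - 9*h^2 + 2*h + 8) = (h - 1)^2*(h^3 - h^2 - 10*h - 8) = (h - 4)*(h - 1)^2*(h^2 + 3*h + 2) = (h - 4)*(h - 1)^2*(h + 2)*(h + 1)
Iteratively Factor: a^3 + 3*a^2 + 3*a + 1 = (a + 1)*(a^2 + 2*a + 1) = (a + 1)^2*(a + 1)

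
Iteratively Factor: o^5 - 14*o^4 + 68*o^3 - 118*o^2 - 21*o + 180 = (o - 3)*(o^4 - 11*o^3 + 35*o^2 - 13*o - 60) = (o - 5)*(o - 3)*(o^3 - 6*o^2 + 5*o + 12) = (o - 5)*(o - 4)*(o - 3)*(o^2 - 2*o - 3) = (o - 5)*(o - 4)*(o - 3)^2*(o + 1)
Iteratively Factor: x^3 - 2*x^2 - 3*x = (x + 1)*(x^2 - 3*x) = x*(x + 1)*(x - 3)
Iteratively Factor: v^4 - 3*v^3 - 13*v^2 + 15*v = (v)*(v^3 - 3*v^2 - 13*v + 15) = v*(v - 1)*(v^2 - 2*v - 15) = v*(v - 1)*(v + 3)*(v - 5)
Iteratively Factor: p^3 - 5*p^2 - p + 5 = (p - 1)*(p^2 - 4*p - 5) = (p - 1)*(p + 1)*(p - 5)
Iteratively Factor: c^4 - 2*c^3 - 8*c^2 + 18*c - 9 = (c - 1)*(c^3 - c^2 - 9*c + 9) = (c - 3)*(c - 1)*(c^2 + 2*c - 3) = (c - 3)*(c - 1)^2*(c + 3)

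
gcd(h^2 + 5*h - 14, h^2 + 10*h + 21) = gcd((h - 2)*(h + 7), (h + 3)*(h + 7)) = h + 7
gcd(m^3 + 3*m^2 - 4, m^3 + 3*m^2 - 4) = m^3 + 3*m^2 - 4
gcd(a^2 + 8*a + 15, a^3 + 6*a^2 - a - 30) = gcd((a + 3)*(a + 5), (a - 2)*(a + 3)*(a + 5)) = a^2 + 8*a + 15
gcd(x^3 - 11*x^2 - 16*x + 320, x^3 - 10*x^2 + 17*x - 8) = x - 8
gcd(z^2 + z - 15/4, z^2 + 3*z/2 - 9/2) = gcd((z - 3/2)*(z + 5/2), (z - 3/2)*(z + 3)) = z - 3/2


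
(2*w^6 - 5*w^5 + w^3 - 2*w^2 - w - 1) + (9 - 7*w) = 2*w^6 - 5*w^5 + w^3 - 2*w^2 - 8*w + 8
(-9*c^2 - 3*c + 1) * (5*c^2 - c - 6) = -45*c^4 - 6*c^3 + 62*c^2 + 17*c - 6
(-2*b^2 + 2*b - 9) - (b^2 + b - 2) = -3*b^2 + b - 7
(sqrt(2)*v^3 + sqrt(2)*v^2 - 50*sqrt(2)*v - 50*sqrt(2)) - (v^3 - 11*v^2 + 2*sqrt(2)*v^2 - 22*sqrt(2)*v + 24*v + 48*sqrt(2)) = -v^3 + sqrt(2)*v^3 - sqrt(2)*v^2 + 11*v^2 - 28*sqrt(2)*v - 24*v - 98*sqrt(2)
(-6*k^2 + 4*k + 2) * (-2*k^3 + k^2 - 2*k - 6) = 12*k^5 - 14*k^4 + 12*k^3 + 30*k^2 - 28*k - 12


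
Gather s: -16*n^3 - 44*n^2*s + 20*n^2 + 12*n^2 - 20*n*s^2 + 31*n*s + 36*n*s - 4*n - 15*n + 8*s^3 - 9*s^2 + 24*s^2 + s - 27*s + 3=-16*n^3 + 32*n^2 - 19*n + 8*s^3 + s^2*(15 - 20*n) + s*(-44*n^2 + 67*n - 26) + 3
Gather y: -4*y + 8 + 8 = 16 - 4*y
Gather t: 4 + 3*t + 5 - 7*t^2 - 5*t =-7*t^2 - 2*t + 9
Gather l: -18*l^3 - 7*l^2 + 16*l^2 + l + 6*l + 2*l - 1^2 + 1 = -18*l^3 + 9*l^2 + 9*l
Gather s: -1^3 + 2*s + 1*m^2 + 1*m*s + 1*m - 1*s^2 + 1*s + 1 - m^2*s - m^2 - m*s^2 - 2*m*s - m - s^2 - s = s^2*(-m - 2) + s*(-m^2 - m + 2)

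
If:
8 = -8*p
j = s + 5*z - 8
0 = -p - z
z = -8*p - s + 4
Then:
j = 8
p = -1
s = 11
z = 1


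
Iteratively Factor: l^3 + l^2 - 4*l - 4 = (l + 1)*(l^2 - 4) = (l + 1)*(l + 2)*(l - 2)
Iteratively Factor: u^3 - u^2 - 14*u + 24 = (u - 2)*(u^2 + u - 12) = (u - 3)*(u - 2)*(u + 4)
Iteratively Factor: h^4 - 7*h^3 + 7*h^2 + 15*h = (h)*(h^3 - 7*h^2 + 7*h + 15) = h*(h + 1)*(h^2 - 8*h + 15) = h*(h - 5)*(h + 1)*(h - 3)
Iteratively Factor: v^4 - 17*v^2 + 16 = (v - 1)*(v^3 + v^2 - 16*v - 16) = (v - 1)*(v + 4)*(v^2 - 3*v - 4) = (v - 4)*(v - 1)*(v + 4)*(v + 1)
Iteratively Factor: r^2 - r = (r)*(r - 1)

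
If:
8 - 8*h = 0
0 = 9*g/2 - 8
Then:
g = 16/9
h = 1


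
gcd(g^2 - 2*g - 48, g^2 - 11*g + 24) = g - 8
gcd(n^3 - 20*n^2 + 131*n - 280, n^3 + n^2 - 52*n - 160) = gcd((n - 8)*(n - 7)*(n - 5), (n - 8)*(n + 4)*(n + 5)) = n - 8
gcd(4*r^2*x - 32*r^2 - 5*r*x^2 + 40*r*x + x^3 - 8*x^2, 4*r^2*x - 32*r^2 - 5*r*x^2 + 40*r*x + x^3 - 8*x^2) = 4*r^2*x - 32*r^2 - 5*r*x^2 + 40*r*x + x^3 - 8*x^2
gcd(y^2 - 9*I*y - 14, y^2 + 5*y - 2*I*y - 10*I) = y - 2*I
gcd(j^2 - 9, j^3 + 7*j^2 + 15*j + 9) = j + 3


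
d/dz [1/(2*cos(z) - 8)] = sin(z)/(2*(cos(z) - 4)^2)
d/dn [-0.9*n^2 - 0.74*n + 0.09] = -1.8*n - 0.74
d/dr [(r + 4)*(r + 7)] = 2*r + 11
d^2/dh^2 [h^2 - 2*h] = 2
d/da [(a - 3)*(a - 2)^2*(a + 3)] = 4*a^3 - 12*a^2 - 10*a + 36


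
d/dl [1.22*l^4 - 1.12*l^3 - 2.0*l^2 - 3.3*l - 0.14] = 4.88*l^3 - 3.36*l^2 - 4.0*l - 3.3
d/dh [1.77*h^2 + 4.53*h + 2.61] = 3.54*h + 4.53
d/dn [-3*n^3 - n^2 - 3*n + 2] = -9*n^2 - 2*n - 3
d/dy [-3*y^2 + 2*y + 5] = 2 - 6*y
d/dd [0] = 0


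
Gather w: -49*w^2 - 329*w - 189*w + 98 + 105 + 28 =-49*w^2 - 518*w + 231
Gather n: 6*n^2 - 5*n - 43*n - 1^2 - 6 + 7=6*n^2 - 48*n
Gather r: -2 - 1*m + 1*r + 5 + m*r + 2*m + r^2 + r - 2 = m + r^2 + r*(m + 2) + 1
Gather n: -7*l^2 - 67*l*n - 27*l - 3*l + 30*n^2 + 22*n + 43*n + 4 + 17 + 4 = -7*l^2 - 30*l + 30*n^2 + n*(65 - 67*l) + 25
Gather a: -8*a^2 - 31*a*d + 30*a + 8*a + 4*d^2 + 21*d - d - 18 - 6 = -8*a^2 + a*(38 - 31*d) + 4*d^2 + 20*d - 24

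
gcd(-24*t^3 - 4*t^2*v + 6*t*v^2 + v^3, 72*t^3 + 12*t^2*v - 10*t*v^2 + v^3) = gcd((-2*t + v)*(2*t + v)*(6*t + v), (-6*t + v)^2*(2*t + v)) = 2*t + v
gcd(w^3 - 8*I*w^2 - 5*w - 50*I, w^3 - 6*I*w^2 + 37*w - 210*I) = w - 5*I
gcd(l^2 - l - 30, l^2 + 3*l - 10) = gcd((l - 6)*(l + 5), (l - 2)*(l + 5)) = l + 5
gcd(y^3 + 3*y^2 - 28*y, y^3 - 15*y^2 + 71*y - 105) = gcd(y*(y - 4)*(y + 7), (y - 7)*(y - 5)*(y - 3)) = 1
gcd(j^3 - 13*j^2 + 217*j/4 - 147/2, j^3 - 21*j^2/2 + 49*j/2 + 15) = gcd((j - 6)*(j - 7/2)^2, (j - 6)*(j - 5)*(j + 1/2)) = j - 6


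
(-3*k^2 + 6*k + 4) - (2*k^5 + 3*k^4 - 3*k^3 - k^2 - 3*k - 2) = -2*k^5 - 3*k^4 + 3*k^3 - 2*k^2 + 9*k + 6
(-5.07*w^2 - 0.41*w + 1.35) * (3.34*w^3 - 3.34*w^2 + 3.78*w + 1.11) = -16.9338*w^5 + 15.5644*w^4 - 13.2862*w^3 - 11.6865*w^2 + 4.6479*w + 1.4985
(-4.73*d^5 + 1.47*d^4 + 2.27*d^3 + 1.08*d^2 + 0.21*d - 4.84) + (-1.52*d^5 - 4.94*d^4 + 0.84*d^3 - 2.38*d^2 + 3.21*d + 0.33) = -6.25*d^5 - 3.47*d^4 + 3.11*d^3 - 1.3*d^2 + 3.42*d - 4.51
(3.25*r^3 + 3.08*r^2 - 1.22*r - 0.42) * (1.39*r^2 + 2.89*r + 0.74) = 4.5175*r^5 + 13.6737*r^4 + 9.6104*r^3 - 1.8304*r^2 - 2.1166*r - 0.3108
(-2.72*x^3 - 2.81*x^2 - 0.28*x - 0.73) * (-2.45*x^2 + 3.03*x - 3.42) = 6.664*x^5 - 1.3571*x^4 + 1.4741*x^3 + 10.5503*x^2 - 1.2543*x + 2.4966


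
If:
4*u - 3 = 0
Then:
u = 3/4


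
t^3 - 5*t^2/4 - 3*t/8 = t*(t - 3/2)*(t + 1/4)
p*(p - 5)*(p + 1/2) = p^3 - 9*p^2/2 - 5*p/2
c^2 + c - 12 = (c - 3)*(c + 4)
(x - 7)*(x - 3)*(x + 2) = x^3 - 8*x^2 + x + 42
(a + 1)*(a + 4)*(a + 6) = a^3 + 11*a^2 + 34*a + 24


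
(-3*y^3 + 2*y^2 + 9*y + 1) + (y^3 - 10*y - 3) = -2*y^3 + 2*y^2 - y - 2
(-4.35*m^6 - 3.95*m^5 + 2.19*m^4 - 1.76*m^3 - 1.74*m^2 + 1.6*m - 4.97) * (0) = 0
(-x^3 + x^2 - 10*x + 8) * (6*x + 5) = -6*x^4 + x^3 - 55*x^2 - 2*x + 40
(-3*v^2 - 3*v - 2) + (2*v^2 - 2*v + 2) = -v^2 - 5*v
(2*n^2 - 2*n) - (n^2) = n^2 - 2*n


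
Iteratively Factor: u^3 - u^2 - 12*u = (u - 4)*(u^2 + 3*u) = u*(u - 4)*(u + 3)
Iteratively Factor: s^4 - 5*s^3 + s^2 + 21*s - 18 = (s - 3)*(s^3 - 2*s^2 - 5*s + 6) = (s - 3)*(s + 2)*(s^2 - 4*s + 3) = (s - 3)^2*(s + 2)*(s - 1)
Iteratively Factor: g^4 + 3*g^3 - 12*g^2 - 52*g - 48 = (g + 3)*(g^3 - 12*g - 16) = (g + 2)*(g + 3)*(g^2 - 2*g - 8) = (g - 4)*(g + 2)*(g + 3)*(g + 2)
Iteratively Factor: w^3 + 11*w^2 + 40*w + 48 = (w + 3)*(w^2 + 8*w + 16) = (w + 3)*(w + 4)*(w + 4)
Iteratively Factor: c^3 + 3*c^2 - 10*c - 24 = (c - 3)*(c^2 + 6*c + 8) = (c - 3)*(c + 2)*(c + 4)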